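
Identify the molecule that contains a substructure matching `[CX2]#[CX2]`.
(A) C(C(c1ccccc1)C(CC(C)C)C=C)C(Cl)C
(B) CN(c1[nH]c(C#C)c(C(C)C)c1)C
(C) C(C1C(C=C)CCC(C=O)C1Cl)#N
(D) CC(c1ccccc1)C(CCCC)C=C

B

[CX2]#[CX2] describes a carbon-carbon triple bond (an alkyne).
(A) has a vinyl group (-CH=CH2) but the C=C is a double bond; both carbons are CX3, not CX2.
(B) contains an ethynyl group (-C#CH), which satisfies every atom and bond constraint.
(C) has a nitrile (-C#N) but the triple bond is C#N, not C#C.
(D) has a vinyl group (-CH=CH2) but the C=C is a double bond; both carbons are CX3, not CX2.
So the answer is (B).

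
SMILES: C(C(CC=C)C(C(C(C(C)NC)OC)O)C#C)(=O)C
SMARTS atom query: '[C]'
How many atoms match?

The query [C] means: uppercase C matches aliphatic (non-aromatic) carbon only.
Check the 19 heavy atoms by environment: 15× C → match; 3× O → no; 1× N → no.
That gives 15 matching atoms.

15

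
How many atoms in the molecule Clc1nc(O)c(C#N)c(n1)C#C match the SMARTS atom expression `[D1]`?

4

Check the 12 heavy atoms by environment: 2× n (aromatic, D2) → no; 4× c (aromatic, D3) → no; 1× O (D1) → match; 2× C (D2) → no; 1× C (D1) → match; 1× N (D1) → match; 1× Cl (D1) → match.
Summing the matching environments: 1 + 1 + 1 + 1 = 4 matching atoms.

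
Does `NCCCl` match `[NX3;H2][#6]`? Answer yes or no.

Yes

The pattern [NX3;H2][#6] describes a trivalent nitrogen with two H attached to carbon — a primary amine.
The molecule carries a primary amino group (-NH2), whose atoms satisfy every constraint of the query, so the pattern matches.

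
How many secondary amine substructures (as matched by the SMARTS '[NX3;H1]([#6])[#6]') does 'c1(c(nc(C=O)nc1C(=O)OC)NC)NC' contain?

2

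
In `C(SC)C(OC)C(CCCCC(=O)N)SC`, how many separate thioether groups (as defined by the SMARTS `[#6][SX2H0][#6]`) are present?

[#6][SX2H0][#6] is the SMARTS for a thioether: an aliphatic sulfur bridging two carbons with no H on the sulfur.
The molecule carries 2 separate instances of a methylthio ether (-SCH3) meeting every constraint; each maps to a distinct set of atoms, giving 2 matches.

2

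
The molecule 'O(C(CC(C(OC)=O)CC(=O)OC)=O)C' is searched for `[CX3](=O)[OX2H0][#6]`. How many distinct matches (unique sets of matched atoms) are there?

[CX3](=O)[OX2H0][#6] is the SMARTS for an ester: a carbonyl carbon bonded to an oxygen that is itself bonded to carbon (no H on that O).
The molecule carries 3 separate instances of a methyl-ester group (-C(=O)OCH3) meeting every constraint; each maps to a distinct set of atoms, giving 3 matches.

3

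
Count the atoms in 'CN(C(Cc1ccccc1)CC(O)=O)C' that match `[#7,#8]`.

3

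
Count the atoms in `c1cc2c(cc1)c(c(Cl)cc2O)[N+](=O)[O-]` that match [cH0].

5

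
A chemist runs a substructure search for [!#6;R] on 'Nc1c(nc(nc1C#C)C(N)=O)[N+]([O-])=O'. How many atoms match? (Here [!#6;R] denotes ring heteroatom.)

The query [!#6;R] means: non-carbon atom that is part of a ring.
Check the 15 heavy atoms by environment: 2× n (aromatic, in 6-ring) → match; 4× c (aromatic, in 6-ring) → no; 1× N (charge +1, acyclic) → no; 1× O (charge -1, acyclic) → no; 2× O (acyclic) → no; 3× C (acyclic) → no; 2× N (acyclic) → no.
That gives 2 matching atoms.

2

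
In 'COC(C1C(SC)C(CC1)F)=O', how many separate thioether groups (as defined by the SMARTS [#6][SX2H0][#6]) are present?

1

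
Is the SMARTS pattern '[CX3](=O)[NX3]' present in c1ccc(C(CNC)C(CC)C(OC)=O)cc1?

The pattern [CX3](=O)[NX3] describes a carbonyl carbon bonded to a trivalent nitrogen — an amide.
The closest candidate here is a methyl-ester group (-C(=O)OCH3), but the carbonyl is bonded to O, not to an NX3 nitrogen. No other fragment satisfies the full query, so there is no match.

No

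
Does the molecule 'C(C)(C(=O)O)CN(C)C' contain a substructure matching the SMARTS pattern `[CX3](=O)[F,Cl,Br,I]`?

No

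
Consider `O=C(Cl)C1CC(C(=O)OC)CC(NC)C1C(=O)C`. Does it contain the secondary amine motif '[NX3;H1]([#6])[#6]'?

The pattern [NX3;H1]([#6])[#6] describes a trivalent nitrogen with one H, bonded to two carbons — a secondary amine.
The molecule carries an N-methylamino group (-NHCH3), whose atoms satisfy every constraint of the query, so the pattern matches.

Yes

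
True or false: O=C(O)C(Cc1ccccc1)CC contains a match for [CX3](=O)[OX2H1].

True

The pattern [CX3](=O)[OX2H1] describes an sp2 carbon double-bonded to O and single-bonded to an -OH oxygen — a carboxylic acid.
The molecule carries a carboxylic acid group (-C(=O)OH), whose atoms satisfy every constraint of the query, so the pattern matches.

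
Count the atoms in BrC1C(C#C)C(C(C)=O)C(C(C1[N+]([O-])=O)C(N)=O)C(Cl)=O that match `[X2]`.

2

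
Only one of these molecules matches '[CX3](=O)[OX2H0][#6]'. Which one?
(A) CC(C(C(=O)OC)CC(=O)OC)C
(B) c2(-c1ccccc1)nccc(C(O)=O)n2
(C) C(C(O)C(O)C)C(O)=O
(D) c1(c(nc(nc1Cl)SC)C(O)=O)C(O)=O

A

[CX3](=O)[OX2H0][#6] describes a carbonyl carbon bonded to an oxygen that is itself bonded to carbon (no H on that O) (an ester).
(A) contains a methyl-ester group (-C(=O)OCH3), which satisfies every atom and bond constraint.
(B) has a carboxylic acid group (-C(=O)OH) but the singly-bonded O carries H (OX2H1, not H0).
(C) has a carboxylic acid group (-C(=O)OH) but the singly-bonded O carries H (OX2H1, not H0).
(D) has a carboxylic acid group (-C(=O)OH) but the singly-bonded O carries H (OX2H1, not H0).
So the answer is (A).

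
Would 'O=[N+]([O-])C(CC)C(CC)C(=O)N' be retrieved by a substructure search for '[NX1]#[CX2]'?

No

The pattern [NX1]#[CX2] describes a nitrogen triple-bonded to a two-connected carbon — a nitrile.
The closest candidate here is a primary amide (-C(=O)NH2), but the nitrogen is NX3, not NX1. No other fragment satisfies the full query, so there is no match.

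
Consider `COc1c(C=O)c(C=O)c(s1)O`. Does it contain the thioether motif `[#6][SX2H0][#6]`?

No

The pattern [#6][SX2H0][#6] describes an aliphatic sulfur bridging two carbons with no H on the sulfur — a thioether.
The closest candidate here is a methoxy ether (-OCH3), but the bridging atom is O, not S. No other fragment satisfies the full query, so there is no match.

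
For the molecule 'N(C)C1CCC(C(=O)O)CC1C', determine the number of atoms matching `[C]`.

The query [C] means: uppercase C matches aliphatic (non-aromatic) carbon only.
Check the 12 heavy atoms by environment: 9× C → match; 1× N → no; 2× O → no.
That gives 9 matching atoms.

9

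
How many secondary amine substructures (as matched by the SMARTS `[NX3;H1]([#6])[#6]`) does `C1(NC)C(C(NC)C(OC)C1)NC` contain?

3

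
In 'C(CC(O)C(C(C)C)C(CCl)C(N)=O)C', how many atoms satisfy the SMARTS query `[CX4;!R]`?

10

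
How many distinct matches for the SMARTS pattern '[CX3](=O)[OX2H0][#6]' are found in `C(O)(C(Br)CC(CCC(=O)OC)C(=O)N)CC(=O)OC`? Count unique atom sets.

[CX3](=O)[OX2H0][#6] is the SMARTS for an ester: a carbonyl carbon bonded to an oxygen that is itself bonded to carbon (no H on that O).
The molecule carries 2 separate instances of a methyl-ester group (-C(=O)OCH3) meeting every constraint; each maps to a distinct set of atoms, giving 2 matches.

2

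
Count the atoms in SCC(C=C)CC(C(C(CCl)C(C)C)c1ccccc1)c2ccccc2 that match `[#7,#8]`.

The query [#7,#8] means: nitrogen or oxygen (comma = OR).
Check the 26 heavy atoms by environment: 12× C → no; 12× c (aromatic) → no; 1× Cl → no; 1× S → no.
No environment satisfies the query, so 0 matching atoms.

0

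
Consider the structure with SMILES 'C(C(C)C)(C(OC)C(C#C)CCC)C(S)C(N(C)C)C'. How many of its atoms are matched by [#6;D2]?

3

The query [#6;D2] means: any carbon bonded to exactly two heavy atoms.
Check the 20 heavy atoms by environment: 3× C (D2) → match; 6× C (D3) → no; 8× C (D1) → no; 1× N (D3) → no; 1× S (D1) → no; 1× O (D2) → no.
That gives 3 matching atoms.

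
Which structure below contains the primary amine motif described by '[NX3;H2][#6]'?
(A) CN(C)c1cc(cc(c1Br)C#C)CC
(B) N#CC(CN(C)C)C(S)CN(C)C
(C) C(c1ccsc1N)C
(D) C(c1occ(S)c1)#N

[NX3;H2][#6] describes a trivalent nitrogen with two H attached to carbon (a primary amine).
(A) has a dimethylamino group (-N(CH3)2) but the nitrogen has H0, not H2.
(B) has a dimethylamino group (-N(CH3)2) but the nitrogen has H0, not H2.
(C) contains a primary amino group (-NH2), which satisfies every atom and bond constraint.
(D) has a nitrile (-C#N) but the nitrogen is NX1 (triple-bonded), not NX3 with two H.
So the answer is (C).

C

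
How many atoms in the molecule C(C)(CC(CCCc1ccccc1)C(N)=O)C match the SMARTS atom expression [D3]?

4

The query [D3] means: atom with exactly three heavy-atom neighbours.
Check the 17 heavy atoms by environment: 4× C (D2) → no; 3× C (D3) → match; 2× C (D1) → no; 1× c (aromatic, D3) → match; 5× c (aromatic, D2) → no; 1× O (D1) → no; 1× N (D1) → no.
Summing the matching environments: 3 + 1 = 4 matching atoms.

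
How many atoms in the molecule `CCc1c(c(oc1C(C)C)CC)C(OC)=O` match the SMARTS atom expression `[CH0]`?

The query [CH0] means: aliphatic carbon with no attached hydrogen.
Check the 16 heavy atoms by environment: 1× o (aromatic, H0) → no; 4× c (aromatic, H0) → no; 2× C (H2) → no; 5× C (H3) → no; 1× C (H1) → no; 1× C (H0) → match; 2× O (H0) → no.
That gives 1 matching atom.

1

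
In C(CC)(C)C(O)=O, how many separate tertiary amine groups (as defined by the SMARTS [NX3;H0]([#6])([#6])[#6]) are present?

[NX3;H0]([#6])([#6])[#6] is the SMARTS for a tertiary amine: a trivalent nitrogen with no H, bonded to three carbons.
No fragment in the molecule satisfies every constraint, giving 0 matches.

0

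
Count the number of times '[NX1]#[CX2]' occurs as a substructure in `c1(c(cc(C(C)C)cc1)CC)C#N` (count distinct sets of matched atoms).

1

[NX1]#[CX2] is the SMARTS for a nitrile: a nitrogen triple-bonded to a two-connected carbon.
Exactly one fragment in the molecule meets all constraints, giving 1 match.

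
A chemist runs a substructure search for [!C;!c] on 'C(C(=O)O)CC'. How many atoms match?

Check the 6 heavy atoms by environment: 4× C → no; 2× O → match.
That gives 2 matching atoms.

2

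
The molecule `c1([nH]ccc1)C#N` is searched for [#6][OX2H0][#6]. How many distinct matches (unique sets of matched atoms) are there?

[#6][OX2H0][#6] is the SMARTS for an ether: an aliphatic oxygen bridging two carbons with no H on the oxygen.
No fragment in the molecule satisfies every constraint, giving 0 matches.

0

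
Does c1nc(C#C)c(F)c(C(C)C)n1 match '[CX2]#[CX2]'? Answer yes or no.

The pattern [CX2]#[CX2] describes a carbon-carbon triple bond — an alkyne.
The molecule carries an ethynyl group (-C#CH), whose atoms satisfy every constraint of the query, so the pattern matches.

Yes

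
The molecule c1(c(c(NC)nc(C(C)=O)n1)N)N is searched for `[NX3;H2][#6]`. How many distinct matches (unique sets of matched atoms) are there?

[NX3;H2][#6] is the SMARTS for a primary amine: a trivalent nitrogen with two H attached to carbon.
The molecule carries 2 separate instances of a primary amino group (-NH2) meeting every constraint; each maps to a distinct set of atoms, giving 2 matches.

2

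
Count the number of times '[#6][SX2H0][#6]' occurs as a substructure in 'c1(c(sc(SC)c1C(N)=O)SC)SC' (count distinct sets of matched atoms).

3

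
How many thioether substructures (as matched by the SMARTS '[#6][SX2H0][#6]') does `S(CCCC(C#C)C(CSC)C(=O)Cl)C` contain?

2

[#6][SX2H0][#6] is the SMARTS for a thioether: an aliphatic sulfur bridging two carbons with no H on the sulfur.
The molecule carries 2 separate instances of a methylthio ether (-SCH3) meeting every constraint; each maps to a distinct set of atoms, giving 2 matches.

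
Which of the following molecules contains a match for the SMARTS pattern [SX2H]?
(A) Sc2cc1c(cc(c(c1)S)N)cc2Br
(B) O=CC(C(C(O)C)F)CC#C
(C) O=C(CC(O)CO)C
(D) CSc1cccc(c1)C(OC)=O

[SX2H] describes an aliphatic sulfur with two connections, one being H (a thiol).
(A) contains a thiol (-SH), which satisfies every atom and bond constraint.
(B) has a hydroxyl group (-OH) but it is an -OH, not an -SH.
(C) has a hydroxyl group (-OH) but it is an -OH, not an -SH.
(D) has a methylthio ether (-SCH3) but the sulfur has H0 (bonded to two carbons), not H1.
So the answer is (A).

A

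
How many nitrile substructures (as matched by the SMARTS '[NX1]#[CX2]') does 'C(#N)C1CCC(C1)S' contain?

1

[NX1]#[CX2] is the SMARTS for a nitrile: a nitrogen triple-bonded to a two-connected carbon.
Exactly one fragment in the molecule meets all constraints, giving 1 match.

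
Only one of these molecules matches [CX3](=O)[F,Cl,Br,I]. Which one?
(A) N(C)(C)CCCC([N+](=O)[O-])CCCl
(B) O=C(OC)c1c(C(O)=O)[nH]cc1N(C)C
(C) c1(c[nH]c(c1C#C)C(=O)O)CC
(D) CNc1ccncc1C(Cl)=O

D

[CX3](=O)[F,Cl,Br,I] describes a carbonyl carbon bonded to a halogen (an acyl halide).
(A) has a chloro substituent but the Cl is not on a carbonyl carbon.
(B) has a methyl-ester group (-C(=O)OCH3) but the carbonyl is bonded to -O-C, not to a halogen.
(C) has a carboxylic acid group (-C(=O)OH) but the carbonyl is bonded to -OH, not to a halogen.
(D) contains an acyl chloride (-C(=O)Cl), which satisfies every atom and bond constraint.
So the answer is (D).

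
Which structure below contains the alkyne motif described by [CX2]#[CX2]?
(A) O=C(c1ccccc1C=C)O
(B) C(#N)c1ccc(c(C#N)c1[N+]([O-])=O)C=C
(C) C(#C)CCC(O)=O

C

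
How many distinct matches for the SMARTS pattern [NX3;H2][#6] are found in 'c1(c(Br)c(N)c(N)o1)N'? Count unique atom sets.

3

[NX3;H2][#6] is the SMARTS for a primary amine: a trivalent nitrogen with two H attached to carbon.
The molecule carries 3 separate instances of a primary amino group (-NH2) meeting every constraint; each maps to a distinct set of atoms, giving 3 matches.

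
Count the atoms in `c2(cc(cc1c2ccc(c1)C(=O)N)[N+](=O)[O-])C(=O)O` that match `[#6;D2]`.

The query [#6;D2] means: any carbon bonded to exactly two heavy atoms.
Check the 19 heavy atoms by environment: 5× c (aromatic, D3) → no; 5× c (aromatic, D2) → match; 1× N (charge +1, D3) → no; 1× O (charge -1, D1) → no; 4× O (D1) → no; 2× C (D3) → no; 1× N (D1) → no.
That gives 5 matching atoms.

5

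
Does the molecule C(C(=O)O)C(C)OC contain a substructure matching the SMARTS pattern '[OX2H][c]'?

No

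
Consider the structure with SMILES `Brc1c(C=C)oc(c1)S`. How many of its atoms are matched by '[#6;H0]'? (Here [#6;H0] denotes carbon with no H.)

3

The query [#6;H0] means: any carbon with no attached hydrogen.
Check the 9 heavy atoms by environment: 1× o (aromatic, H0) → no; 3× c (aromatic, H0) → match; 1× c (aromatic, H1) → no; 1× C (H1) → no; 1× C (H2) → no; 1× Br (H0) → no; 1× S (H1) → no.
That gives 3 matching atoms.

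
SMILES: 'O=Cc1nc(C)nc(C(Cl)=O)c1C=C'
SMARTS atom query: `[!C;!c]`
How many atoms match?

Check the 14 heavy atoms by environment: 2× n (aromatic) → match; 4× c (aromatic) → no; 5× C → no; 2× O → match; 1× Cl → match.
Summing the matching environments: 2 + 2 + 1 = 5 matching atoms.

5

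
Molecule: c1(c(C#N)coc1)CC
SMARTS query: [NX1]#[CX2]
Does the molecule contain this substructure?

Yes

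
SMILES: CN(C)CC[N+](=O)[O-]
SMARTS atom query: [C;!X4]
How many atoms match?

0

Check the 8 heavy atoms by environment: 4× C (X4) → no; 1× N (X3) → no; 1× N (charge +1, X3) → no; 1× O (charge -1, X1) → no; 1× O (X1) → no.
No environment satisfies the query, so 0 matching atoms.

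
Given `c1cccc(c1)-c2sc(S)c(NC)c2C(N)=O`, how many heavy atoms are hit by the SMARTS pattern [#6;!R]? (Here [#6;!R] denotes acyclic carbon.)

2

The query [#6;!R] means: carbon not in any ring.
Check the 17 heavy atoms by environment: 1× s (aromatic, in 5-ring) → no; 4× c (aromatic, in 5-ring) → no; 2× N (acyclic) → no; 2× C (acyclic) → match; 1× O (acyclic) → no; 1× S (acyclic) → no; 6× c (aromatic, in 6-ring) → no.
That gives 2 matching atoms.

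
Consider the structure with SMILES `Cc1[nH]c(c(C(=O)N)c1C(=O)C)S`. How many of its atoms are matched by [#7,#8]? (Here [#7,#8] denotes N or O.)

4

The query [#7,#8] means: nitrogen or oxygen (comma = OR).
Check the 13 heavy atoms by environment: 1× n (aromatic) → match; 4× c (aromatic) → no; 4× C → no; 2× O → match; 1× N → match; 1× S → no.
Summing the matching environments: 1 + 2 + 1 = 4 matching atoms.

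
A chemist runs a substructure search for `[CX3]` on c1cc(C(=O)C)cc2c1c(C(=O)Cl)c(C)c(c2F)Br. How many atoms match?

The query [CX3] means: C with X3: aliphatic carbon with exactly 3 total connections.
Check the 19 heavy atoms by environment: 10× c (aromatic, X3) → no; 1× F (X1) → no; 2× C (X3) → match; 2× O (X1) → no; 2× C (X4) → no; 1× Br (X1) → no; 1× Cl (X1) → no.
That gives 2 matching atoms.

2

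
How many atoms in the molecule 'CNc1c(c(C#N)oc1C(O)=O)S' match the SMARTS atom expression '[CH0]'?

Check the 13 heavy atoms by environment: 1× o (aromatic, H0) → no; 4× c (aromatic, H0) → no; 2× C (H0) → match; 1× O (H0) → no; 1× O (H1) → no; 1× S (H1) → no; 1× N (H1) → no; 1× C (H3) → no; 1× N (H0) → no.
That gives 2 matching atoms.

2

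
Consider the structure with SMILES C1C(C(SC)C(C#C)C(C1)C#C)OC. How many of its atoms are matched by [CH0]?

The query [CH0] means: aliphatic carbon with no attached hydrogen.
Check the 14 heavy atoms by environment: 6× C (H1) → no; 2× C (H2) → no; 2× C (H0) → match; 1× S (H0) → no; 2× C (H3) → no; 1× O (H0) → no.
That gives 2 matching atoms.

2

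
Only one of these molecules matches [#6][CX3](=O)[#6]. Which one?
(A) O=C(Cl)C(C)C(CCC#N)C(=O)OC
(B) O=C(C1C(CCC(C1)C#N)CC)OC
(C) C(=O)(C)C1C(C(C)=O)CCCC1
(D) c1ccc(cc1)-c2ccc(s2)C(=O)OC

[#6][CX3](=O)[#6] describes a carbonyl carbon (no H) flanked by two carbons (a ketone).
(A) has a methyl-ester group (-C(=O)OCH3) but one neighbour of the carbonyl carbon is O, not C.
(B) has a methyl-ester group (-C(=O)OCH3) but one neighbour of the carbonyl carbon is O, not C.
(C) contains an acetyl/ketone group (-C(=O)CH3), which satisfies every atom and bond constraint.
(D) has a methyl-ester group (-C(=O)OCH3) but one neighbour of the carbonyl carbon is O, not C.
So the answer is (C).

C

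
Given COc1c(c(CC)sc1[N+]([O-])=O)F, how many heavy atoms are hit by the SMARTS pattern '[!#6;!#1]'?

6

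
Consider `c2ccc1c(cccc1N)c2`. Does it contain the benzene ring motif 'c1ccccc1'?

The pattern c1ccccc1 describes six aromatic carbons in a ring — a benzene ring.
The required atom environment is present in the molecule, so the pattern matches.

Yes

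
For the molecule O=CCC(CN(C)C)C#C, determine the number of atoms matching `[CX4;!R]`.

5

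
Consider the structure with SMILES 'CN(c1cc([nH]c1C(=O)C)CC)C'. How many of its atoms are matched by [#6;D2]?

2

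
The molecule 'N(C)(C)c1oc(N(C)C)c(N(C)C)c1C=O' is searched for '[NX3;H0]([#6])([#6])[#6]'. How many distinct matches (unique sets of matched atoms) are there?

3

[NX3;H0]([#6])([#6])[#6] is the SMARTS for a tertiary amine: a trivalent nitrogen with no H, bonded to three carbons.
The molecule carries 3 separate instances of a dimethylamino group (-N(CH3)2) meeting every constraint; each maps to a distinct set of atoms, giving 3 matches.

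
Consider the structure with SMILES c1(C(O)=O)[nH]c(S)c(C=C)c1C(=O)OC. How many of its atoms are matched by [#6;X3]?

8

The query [#6;X3] means: any carbon (aromatic or not) with three total connections.
Check the 15 heavy atoms by environment: 1× n (aromatic, X3) → no; 4× c (aromatic, X3) → match; 4× C (X3) → match; 2× O (X1) → no; 2× O (X2) → no; 1× S (X2) → no; 1× C (X4) → no.
Summing the matching environments: 4 + 4 = 8 matching atoms.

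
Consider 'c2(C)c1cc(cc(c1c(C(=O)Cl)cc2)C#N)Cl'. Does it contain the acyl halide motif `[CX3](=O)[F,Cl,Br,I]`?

Yes

The pattern [CX3](=O)[F,Cl,Br,I] describes a carbonyl carbon bonded to a halogen — an acyl halide.
The molecule carries an acyl chloride (-C(=O)Cl), whose atoms satisfy every constraint of the query, so the pattern matches.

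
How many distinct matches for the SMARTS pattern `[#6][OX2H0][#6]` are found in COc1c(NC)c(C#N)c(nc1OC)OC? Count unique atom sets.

[#6][OX2H0][#6] is the SMARTS for an ether: an aliphatic oxygen bridging two carbons with no H on the oxygen.
The molecule carries 3 separate instances of a methoxy ether (-OCH3) meeting every constraint; each maps to a distinct set of atoms, giving 3 matches.

3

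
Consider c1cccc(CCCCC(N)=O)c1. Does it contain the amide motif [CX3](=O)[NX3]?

Yes

The pattern [CX3](=O)[NX3] describes a carbonyl carbon bonded to a trivalent nitrogen — an amide.
The molecule carries a primary amide (-C(=O)NH2), whose atoms satisfy every constraint of the query, so the pattern matches.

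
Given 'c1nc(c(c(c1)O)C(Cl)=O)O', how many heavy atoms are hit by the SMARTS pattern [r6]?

6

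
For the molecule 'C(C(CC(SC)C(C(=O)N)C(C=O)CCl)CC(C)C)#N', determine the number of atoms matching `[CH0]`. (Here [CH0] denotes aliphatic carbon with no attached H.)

2

The query [CH0] means: aliphatic carbon with no attached hydrogen.
Check the 20 heavy atoms by environment: 3× C (H2) → no; 6× C (H1) → no; 2× C (H0) → match; 1× N (H0) → no; 1× Cl (H0) → no; 1× S (H0) → no; 3× C (H3) → no; 2× O (H0) → no; 1× N (H2) → no.
That gives 2 matching atoms.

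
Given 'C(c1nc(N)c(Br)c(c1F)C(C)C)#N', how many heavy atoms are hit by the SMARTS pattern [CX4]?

3

The query [CX4] means: C with X4: aliphatic carbon with exactly 4 total connections (bonds + H).
Check the 14 heavy atoms by environment: 1× n (aromatic, X2) → no; 5× c (aromatic, X3) → no; 1× Br (X1) → no; 3× C (X4) → match; 1× N (X3) → no; 1× C (X2) → no; 1× N (X1) → no; 1× F (X1) → no.
That gives 3 matching atoms.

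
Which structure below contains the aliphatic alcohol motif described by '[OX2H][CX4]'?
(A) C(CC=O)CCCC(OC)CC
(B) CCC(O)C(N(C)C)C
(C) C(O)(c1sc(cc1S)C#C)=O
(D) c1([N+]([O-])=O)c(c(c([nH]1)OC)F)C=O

B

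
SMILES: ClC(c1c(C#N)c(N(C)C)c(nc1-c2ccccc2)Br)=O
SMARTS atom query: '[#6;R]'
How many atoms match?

11

The query [#6;R] means: carbon that is part of a ring.
Check the 21 heavy atoms by environment: 1× n (aromatic, in 6-ring) → no; 11× c (aromatic, in 6-ring) → match; 4× C (acyclic) → no; 1× O (acyclic) → no; 1× Cl (acyclic) → no; 2× N (acyclic) → no; 1× Br (acyclic) → no.
That gives 11 matching atoms.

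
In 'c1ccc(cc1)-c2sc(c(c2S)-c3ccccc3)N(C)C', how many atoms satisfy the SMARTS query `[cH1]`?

10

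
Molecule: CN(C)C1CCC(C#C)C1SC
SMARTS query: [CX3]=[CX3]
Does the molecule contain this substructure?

The pattern [CX3]=[CX3] describes a non-aromatic C=C double bond between two sp2 carbons — an alkene.
The closest candidate here is an ethynyl group (-C#CH), but the C-C bond is a triple bond, not a double bond. No other fragment satisfies the full query, so there is no match.

No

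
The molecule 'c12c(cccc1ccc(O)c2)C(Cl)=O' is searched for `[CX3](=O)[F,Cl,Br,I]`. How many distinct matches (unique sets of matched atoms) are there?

1

[CX3](=O)[F,Cl,Br,I] is the SMARTS for an acyl halide: a carbonyl carbon bonded to a halogen.
Exactly one fragment in the molecule meets all constraints, giving 1 match.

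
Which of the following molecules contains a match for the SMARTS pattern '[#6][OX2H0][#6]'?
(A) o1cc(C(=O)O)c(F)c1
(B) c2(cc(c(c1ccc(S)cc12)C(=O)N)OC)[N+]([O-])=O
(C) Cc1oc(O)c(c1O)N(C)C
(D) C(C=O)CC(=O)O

B

[#6][OX2H0][#6] describes an aliphatic oxygen bridging two carbons with no H on the oxygen (an ether).
(A) has a carboxylic acid group (-C(=O)OH) but the -OH oxygen has H1; the =O is OX1, not OX2.
(B) contains a methoxy ether (-OCH3), which satisfies every atom and bond constraint.
(C) has a hydroxyl group (-OH) but the oxygen has H1, not H0 bridging two carbons.
(D) has a carboxylic acid group (-C(=O)OH) but the -OH oxygen has H1; the =O is OX1, not OX2.
So the answer is (B).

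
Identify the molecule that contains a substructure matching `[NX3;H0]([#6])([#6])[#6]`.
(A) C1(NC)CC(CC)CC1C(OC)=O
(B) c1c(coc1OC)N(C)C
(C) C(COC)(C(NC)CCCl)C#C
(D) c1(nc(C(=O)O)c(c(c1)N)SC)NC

[NX3;H0]([#6])([#6])[#6] describes a trivalent nitrogen with no H, bonded to three carbons (a tertiary amine).
(A) has an N-methylamino group (-NHCH3) but the nitrogen still has one H (H1), not H0.
(B) contains a dimethylamino group (-N(CH3)2), which satisfies every atom and bond constraint.
(C) has an N-methylamino group (-NHCH3) but the nitrogen still has one H (H1), not H0.
(D) has a primary amino group (-NH2) but the nitrogen has H2, not H0 with three carbons.
So the answer is (B).

B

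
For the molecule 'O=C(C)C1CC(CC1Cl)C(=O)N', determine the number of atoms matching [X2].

0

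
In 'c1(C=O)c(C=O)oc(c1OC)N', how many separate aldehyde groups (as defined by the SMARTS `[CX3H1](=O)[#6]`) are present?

[CX3H1](=O)[#6] is the SMARTS for an aldehyde: an sp2 carbon with one H, double-bonded to O and single-bonded to carbon.
The molecule carries 2 separate instances of an aldehyde (-CHO) meeting every constraint; each maps to a distinct set of atoms, giving 2 matches.

2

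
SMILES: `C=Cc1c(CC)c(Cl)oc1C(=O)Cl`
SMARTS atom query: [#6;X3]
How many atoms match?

The query [#6;X3] means: any carbon (aromatic or not) with three total connections.
Check the 13 heavy atoms by environment: 1× o (aromatic, X2) → no; 4× c (aromatic, X3) → match; 3× C (X3) → match; 1× O (X1) → no; 2× Cl (X1) → no; 2× C (X4) → no.
Summing the matching environments: 4 + 3 = 7 matching atoms.

7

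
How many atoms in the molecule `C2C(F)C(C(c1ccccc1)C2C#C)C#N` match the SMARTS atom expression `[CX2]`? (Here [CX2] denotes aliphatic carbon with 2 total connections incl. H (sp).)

The query [CX2] means: C with X2: aliphatic carbon with exactly 2 total connections.
Check the 16 heavy atoms by environment: 5× C (X4) → no; 1× F (X1) → no; 3× C (X2) → match; 1× N (X1) → no; 6× c (aromatic, X3) → no.
That gives 3 matching atoms.

3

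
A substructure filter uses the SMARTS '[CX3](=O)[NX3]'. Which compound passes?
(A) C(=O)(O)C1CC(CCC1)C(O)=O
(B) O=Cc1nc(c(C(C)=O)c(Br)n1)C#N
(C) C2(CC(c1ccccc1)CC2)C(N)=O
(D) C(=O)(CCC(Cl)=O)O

[CX3](=O)[NX3] describes a carbonyl carbon bonded to a trivalent nitrogen (an amide).
(A) has a carboxylic acid group (-C(=O)OH) but the carbonyl is bonded to O, not to an NX3 nitrogen.
(B) has a nitrile (-C#N) but the nitrile N is NX1 (triple-bonded), not NX3.
(C) contains a primary amide (-C(=O)NH2), which satisfies every atom and bond constraint.
(D) has a carboxylic acid group (-C(=O)OH) but the carbonyl is bonded to O, not to an NX3 nitrogen.
So the answer is (C).

C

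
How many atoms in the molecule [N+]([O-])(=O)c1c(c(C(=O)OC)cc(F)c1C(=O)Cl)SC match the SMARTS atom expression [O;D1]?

The query [O;D1] means: aliphatic oxygen bonded to exactly one heavy atom.
Check the 19 heavy atoms by environment: 5× c (aromatic, D3) → no; 1× c (aromatic, D2) → no; 2× C (D3) → no; 3× O (D1) → match; 1× Cl (D1) → no; 1× N (charge +1, D3) → no; 1× O (charge -1, D1) → match; 1× S (D2) → no; 2× C (D1) → no; 1× O (D2) → no; 1× F (D1) → no.
Summing the matching environments: 3 + 1 = 4 matching atoms.

4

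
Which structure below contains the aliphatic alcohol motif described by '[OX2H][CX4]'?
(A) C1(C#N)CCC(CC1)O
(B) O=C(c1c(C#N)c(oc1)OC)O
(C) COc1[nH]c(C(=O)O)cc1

A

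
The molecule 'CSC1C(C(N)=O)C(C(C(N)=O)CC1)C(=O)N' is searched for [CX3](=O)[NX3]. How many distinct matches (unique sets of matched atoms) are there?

3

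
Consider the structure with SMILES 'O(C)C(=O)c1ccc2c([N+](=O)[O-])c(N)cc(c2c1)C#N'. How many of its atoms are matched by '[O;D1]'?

3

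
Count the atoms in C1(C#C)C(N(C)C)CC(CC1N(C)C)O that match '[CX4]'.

The query [CX4] means: C with X4: aliphatic carbon with exactly 4 total connections (bonds + H).
Check the 15 heavy atoms by environment: 10× C (X4) → match; 2× N (X3) → no; 2× C (X2) → no; 1× O (X2) → no.
That gives 10 matching atoms.

10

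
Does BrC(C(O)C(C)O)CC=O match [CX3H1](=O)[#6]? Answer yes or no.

Yes

The pattern [CX3H1](=O)[#6] describes an sp2 carbon with one H, double-bonded to O and single-bonded to carbon — an aldehyde.
The molecule carries an aldehyde (-CHO), whose atoms satisfy every constraint of the query, so the pattern matches.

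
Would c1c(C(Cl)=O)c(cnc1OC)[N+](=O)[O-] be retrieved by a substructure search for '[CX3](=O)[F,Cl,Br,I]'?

The pattern [CX3](=O)[F,Cl,Br,I] describes a carbonyl carbon bonded to a halogen — an acyl halide.
The molecule carries an acyl chloride (-C(=O)Cl), whose atoms satisfy every constraint of the query, so the pattern matches.

Yes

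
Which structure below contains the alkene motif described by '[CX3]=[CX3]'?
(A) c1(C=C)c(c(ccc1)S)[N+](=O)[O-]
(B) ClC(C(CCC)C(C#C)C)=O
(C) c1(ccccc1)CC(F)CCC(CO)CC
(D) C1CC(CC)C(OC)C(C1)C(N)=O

[CX3]=[CX3] describes a non-aromatic C=C double bond between two sp2 carbons (an alkene).
(A) contains a vinyl group (-CH=CH2), which satisfies every atom and bond constraint.
(B) has an ethynyl group (-C#CH) but the C-C bond is a triple bond, not a double bond.
(C) has an ethyl group (-CH2CH3) but its C-C bond is a single bond between CX4 carbons, not CX3=CX3.
(D) has an ethyl group (-CH2CH3) but its C-C bond is a single bond between CX4 carbons, not CX3=CX3.
So the answer is (A).

A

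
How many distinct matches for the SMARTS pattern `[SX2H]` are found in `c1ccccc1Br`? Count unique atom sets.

0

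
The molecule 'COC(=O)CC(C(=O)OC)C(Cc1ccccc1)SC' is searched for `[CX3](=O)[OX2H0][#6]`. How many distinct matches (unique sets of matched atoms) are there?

[CX3](=O)[OX2H0][#6] is the SMARTS for an ester: a carbonyl carbon bonded to an oxygen that is itself bonded to carbon (no H on that O).
The molecule carries 2 separate instances of a methyl-ester group (-C(=O)OCH3) meeting every constraint; each maps to a distinct set of atoms, giving 2 matches.

2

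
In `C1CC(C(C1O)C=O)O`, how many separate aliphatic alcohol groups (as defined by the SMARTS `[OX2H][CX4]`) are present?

2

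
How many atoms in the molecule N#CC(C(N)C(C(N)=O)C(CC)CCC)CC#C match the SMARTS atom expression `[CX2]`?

The query [CX2] means: C with X2: aliphatic carbon with exactly 2 total connections.
Check the 18 heavy atoms by environment: 10× C (X4) → no; 3× C (X2) → match; 1× N (X1) → no; 2× N (X3) → no; 1× C (X3) → no; 1× O (X1) → no.
That gives 3 matching atoms.

3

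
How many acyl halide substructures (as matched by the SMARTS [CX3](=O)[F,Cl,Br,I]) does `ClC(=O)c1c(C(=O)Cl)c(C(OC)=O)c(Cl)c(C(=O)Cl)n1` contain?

3

[CX3](=O)[F,Cl,Br,I] is the SMARTS for an acyl halide: a carbonyl carbon bonded to a halogen.
The molecule carries 3 separate instances of an acyl chloride (-C(=O)Cl) meeting every constraint; each maps to a distinct set of atoms, giving 3 matches.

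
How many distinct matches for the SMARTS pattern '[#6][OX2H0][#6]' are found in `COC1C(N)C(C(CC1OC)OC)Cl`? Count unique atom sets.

3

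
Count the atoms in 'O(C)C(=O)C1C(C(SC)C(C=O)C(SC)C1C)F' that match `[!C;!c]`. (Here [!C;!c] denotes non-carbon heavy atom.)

6

Check the 18 heavy atoms by environment: 12× C → no; 3× O → match; 2× S → match; 1× F → match.
Summing the matching environments: 3 + 2 + 1 = 6 matching atoms.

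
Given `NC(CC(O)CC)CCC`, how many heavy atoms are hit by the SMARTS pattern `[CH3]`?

2

The query [CH3] means: aliphatic carbon with exactly three hydrogens.
Check the 10 heavy atoms by environment: 2× C (H3) → match; 4× C (H2) → no; 2× C (H1) → no; 1× N (H2) → no; 1× O (H1) → no.
That gives 2 matching atoms.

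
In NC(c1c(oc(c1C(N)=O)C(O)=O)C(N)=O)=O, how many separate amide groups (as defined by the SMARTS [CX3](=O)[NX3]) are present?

3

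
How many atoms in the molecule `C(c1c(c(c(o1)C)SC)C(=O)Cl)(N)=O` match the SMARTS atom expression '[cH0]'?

4

The query [cH0] means: aromatic carbon with no attached hydrogen (substituted or ring-fusion).
Check the 14 heavy atoms by environment: 1× o (aromatic, H0) → no; 4× c (aromatic, H0) → match; 2× C (H0) → no; 2× O (H0) → no; 1× Cl (H0) → no; 1× N (H2) → no; 2× C (H3) → no; 1× S (H0) → no.
That gives 4 matching atoms.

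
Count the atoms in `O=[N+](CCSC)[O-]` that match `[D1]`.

Check the 7 heavy atoms by environment: 2× C (D2) → no; 1× S (D2) → no; 1× C (D1) → match; 1× N (charge +1, D3) → no; 1× O (charge -1, D1) → match; 1× O (D1) → match.
Summing the matching environments: 1 + 1 + 1 = 3 matching atoms.

3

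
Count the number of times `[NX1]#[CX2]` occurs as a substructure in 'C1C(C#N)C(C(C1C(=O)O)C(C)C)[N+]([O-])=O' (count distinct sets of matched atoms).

1

[NX1]#[CX2] is the SMARTS for a nitrile: a nitrogen triple-bonded to a two-connected carbon.
Exactly one fragment in the molecule meets all constraints, giving 1 match.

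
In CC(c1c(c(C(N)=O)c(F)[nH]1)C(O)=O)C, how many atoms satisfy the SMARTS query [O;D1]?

3

The query [O;D1] means: aliphatic oxygen bonded to exactly one heavy atom.
Check the 15 heavy atoms by environment: 1× n (aromatic, D2) → no; 4× c (aromatic, D3) → no; 3× C (D3) → no; 3× O (D1) → match; 1× N (D1) → no; 1× F (D1) → no; 2× C (D1) → no.
That gives 3 matching atoms.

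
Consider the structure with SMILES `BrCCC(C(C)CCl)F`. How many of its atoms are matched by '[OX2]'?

The query [OX2] means: aliphatic oxygen with two total connections — ether, hydroxyl, or ester single-bond O.
Check the 9 heavy atoms by environment: 6× C (X4) → no; 1× Cl (X1) → no; 1× F (X1) → no; 1× Br (X1) → no.
No environment satisfies the query, so 0 matching atoms.

0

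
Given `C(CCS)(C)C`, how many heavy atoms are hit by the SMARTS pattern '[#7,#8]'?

The query [#7,#8] means: nitrogen or oxygen (comma = OR).
Check the 6 heavy atoms by environment: 5× C → no; 1× S → no.
No environment satisfies the query, so 0 matching atoms.

0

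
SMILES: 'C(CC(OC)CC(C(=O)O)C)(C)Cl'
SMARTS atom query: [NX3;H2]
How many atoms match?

The query [NX3;H2] means: aliphatic N with 3 total connections, two of them H — an -NH2 nitrogen (amine or amide).
Check the 13 heavy atoms by environment: 3× C (H3, X4) → no; 3× C (H1, X4) → no; 2× C (H2, X4) → no; 1× Cl (H0, X1) → no; 1× C (H0, X3) → no; 1× O (H0, X1) → no; 1× O (H1, X2) → no; 1× O (H0, X2) → no.
No environment satisfies the query, so 0 matching atoms.

0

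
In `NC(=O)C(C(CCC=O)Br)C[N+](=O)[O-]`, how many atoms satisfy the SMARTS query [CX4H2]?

3

The query [CX4H2] means: sp3 carbon (X4) with exactly two hydrogens.
Check the 14 heavy atoms by environment: 3× C (H2, X4) → match; 2× C (H1, X4) → no; 1× Br (H0, X1) → no; 1× C (H1, X3) → no; 3× O (H0, X1) → no; 1× C (H0, X3) → no; 1× N (H2, X3) → no; 1× N (charge +1, H0, X3) → no; 1× O (charge -1, H0, X1) → no.
That gives 3 matching atoms.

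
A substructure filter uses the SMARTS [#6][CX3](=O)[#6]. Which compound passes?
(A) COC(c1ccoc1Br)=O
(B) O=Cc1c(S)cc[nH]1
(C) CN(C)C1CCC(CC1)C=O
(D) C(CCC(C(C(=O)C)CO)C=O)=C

D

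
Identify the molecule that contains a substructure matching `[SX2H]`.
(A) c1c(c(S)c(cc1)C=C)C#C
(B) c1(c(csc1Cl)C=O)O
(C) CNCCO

A

[SX2H] describes an aliphatic sulfur with two connections, one being H (a thiol).
(A) contains a thiol (-SH), which satisfies every atom and bond constraint.
(B) has a hydroxyl group (-OH) but it is an -OH, not an -SH.
(C) has a hydroxyl group (-OH) but it is an -OH, not an -SH.
So the answer is (A).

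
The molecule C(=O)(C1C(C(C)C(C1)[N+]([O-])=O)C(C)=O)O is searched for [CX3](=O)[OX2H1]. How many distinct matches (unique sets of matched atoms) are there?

[CX3](=O)[OX2H1] is the SMARTS for a carboxylic acid: an sp2 carbon double-bonded to O and single-bonded to an -OH oxygen.
Exactly one fragment in the molecule meets all constraints, giving 1 match.

1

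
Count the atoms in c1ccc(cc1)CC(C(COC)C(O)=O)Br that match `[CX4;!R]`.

5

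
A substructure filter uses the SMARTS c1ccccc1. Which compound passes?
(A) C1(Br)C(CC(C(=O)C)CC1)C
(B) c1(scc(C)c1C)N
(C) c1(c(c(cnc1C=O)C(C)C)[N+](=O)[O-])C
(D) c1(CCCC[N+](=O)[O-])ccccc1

c1ccccc1 describes six aromatic carbons in a ring (a benzene ring).
(A) has a methyl group (-CH3) but no six-membered all-carbon aromatic ring is present.
(B) has a methyl group (-CH3) but no six-membered all-carbon aromatic ring is present.
(C) has a methyl group (-CH3) but no six-membered all-carbon aromatic ring is present.
(D) contains a phenyl ring, which satisfies every atom and bond constraint.
So the answer is (D).

D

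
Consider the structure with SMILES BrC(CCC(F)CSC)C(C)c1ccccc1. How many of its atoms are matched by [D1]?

4

The query [D1] means: atom with exactly one heavy-atom neighbour (degree 1).
Check the 17 heavy atoms by environment: 2× C (D1) → match; 3× C (D3) → no; 3× C (D2) → no; 1× c (aromatic, D3) → no; 5× c (aromatic, D2) → no; 1× Br (D1) → match; 1× F (D1) → match; 1× S (D2) → no.
Summing the matching environments: 2 + 1 + 1 = 4 matching atoms.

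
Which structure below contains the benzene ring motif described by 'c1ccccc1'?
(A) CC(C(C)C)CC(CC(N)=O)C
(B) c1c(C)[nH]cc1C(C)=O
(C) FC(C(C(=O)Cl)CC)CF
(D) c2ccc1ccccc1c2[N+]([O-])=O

D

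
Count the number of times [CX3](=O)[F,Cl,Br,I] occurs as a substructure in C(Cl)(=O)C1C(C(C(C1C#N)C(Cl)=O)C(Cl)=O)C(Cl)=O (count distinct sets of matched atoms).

4

[CX3](=O)[F,Cl,Br,I] is the SMARTS for an acyl halide: a carbonyl carbon bonded to a halogen.
The molecule carries 4 separate instances of an acyl chloride (-C(=O)Cl) meeting every constraint; each maps to a distinct set of atoms, giving 4 matches.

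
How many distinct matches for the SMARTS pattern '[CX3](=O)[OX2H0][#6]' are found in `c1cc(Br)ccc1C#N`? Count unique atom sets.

[CX3](=O)[OX2H0][#6] is the SMARTS for an ester: a carbonyl carbon bonded to an oxygen that is itself bonded to carbon (no H on that O).
No fragment in the molecule satisfies every constraint, giving 0 matches.

0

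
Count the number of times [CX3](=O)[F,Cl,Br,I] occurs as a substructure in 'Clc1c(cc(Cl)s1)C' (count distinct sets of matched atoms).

0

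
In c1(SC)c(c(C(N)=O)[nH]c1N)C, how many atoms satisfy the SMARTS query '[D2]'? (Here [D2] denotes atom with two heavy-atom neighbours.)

Check the 12 heavy atoms by environment: 1× n (aromatic, D2) → match; 4× c (aromatic, D3) → no; 2× N (D1) → no; 1× S (D2) → match; 2× C (D1) → no; 1× C (D3) → no; 1× O (D1) → no.
Summing the matching environments: 1 + 1 = 2 matching atoms.

2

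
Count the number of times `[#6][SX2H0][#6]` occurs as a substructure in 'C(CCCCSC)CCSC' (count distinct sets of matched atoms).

2

[#6][SX2H0][#6] is the SMARTS for a thioether: an aliphatic sulfur bridging two carbons with no H on the sulfur.
The molecule carries 2 separate instances of a methylthio ether (-SCH3) meeting every constraint; each maps to a distinct set of atoms, giving 2 matches.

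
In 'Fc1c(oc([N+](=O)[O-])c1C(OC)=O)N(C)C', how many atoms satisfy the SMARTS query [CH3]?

3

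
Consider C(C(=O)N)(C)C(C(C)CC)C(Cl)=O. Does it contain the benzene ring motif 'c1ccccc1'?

No

The pattern c1ccccc1 describes six aromatic carbons in a ring — a benzene ring.
The closest candidate here is a methyl group (-CH3), but no six-membered all-carbon aromatic ring is present. No other fragment satisfies the full query, so there is no match.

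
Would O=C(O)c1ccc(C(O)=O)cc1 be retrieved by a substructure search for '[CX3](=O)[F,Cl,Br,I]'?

No

The pattern [CX3](=O)[F,Cl,Br,I] describes a carbonyl carbon bonded to a halogen — an acyl halide.
The closest candidate here is a carboxylic acid group (-C(=O)OH), but the carbonyl is bonded to -OH, not to a halogen. No other fragment satisfies the full query, so there is no match.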